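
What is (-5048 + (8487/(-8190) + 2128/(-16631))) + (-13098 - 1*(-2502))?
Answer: -236777200753/15134210 ≈ -15645.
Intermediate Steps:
(-5048 + (8487/(-8190) + 2128/(-16631))) + (-13098 - 1*(-2502)) = (-5048 + (8487*(-1/8190) + 2128*(-1/16631))) + (-13098 + 2502) = (-5048 + (-943/910 - 2128/16631)) - 10596 = (-5048 - 17619513/15134210) - 10596 = -76415111593/15134210 - 10596 = -236777200753/15134210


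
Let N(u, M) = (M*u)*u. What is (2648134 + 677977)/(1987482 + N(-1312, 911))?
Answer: 3326111/1570131866 ≈ 0.0021184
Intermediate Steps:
N(u, M) = M*u**2
(2648134 + 677977)/(1987482 + N(-1312, 911)) = (2648134 + 677977)/(1987482 + 911*(-1312)**2) = 3326111/(1987482 + 911*1721344) = 3326111/(1987482 + 1568144384) = 3326111/1570131866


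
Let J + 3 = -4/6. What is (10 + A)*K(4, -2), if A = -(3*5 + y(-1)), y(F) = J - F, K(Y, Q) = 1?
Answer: -7/3 ≈ -2.3333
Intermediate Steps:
J = -11/3 (J = -3 - 4/6 = -3 - 4*1/6 = -3 - 2/3 = -11/3 ≈ -3.6667)
y(F) = -11/3 - F
A = -37/3 (A = -(3*5 + (-11/3 - 1*(-1))) = -(15 + (-11/3 + 1)) = -(15 - 8/3) = -1*37/3 = -37/3 ≈ -12.333)
(10 + A)*K(4, -2) = (10 - 37/3)*1 = -7/3*1 = -7/3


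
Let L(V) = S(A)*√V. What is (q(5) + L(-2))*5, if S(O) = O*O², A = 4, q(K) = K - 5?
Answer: 320*I*√2 ≈ 452.55*I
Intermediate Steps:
q(K) = -5 + K
S(O) = O³
L(V) = 64*√V (L(V) = 4³*√V = 64*√V)
(q(5) + L(-2))*5 = ((-5 + 5) + 64*√(-2))*5 = (0 + 64*(I*√2))*5 = (0 + 64*I*√2)*5 = (64*I*√2)*5 = 320*I*√2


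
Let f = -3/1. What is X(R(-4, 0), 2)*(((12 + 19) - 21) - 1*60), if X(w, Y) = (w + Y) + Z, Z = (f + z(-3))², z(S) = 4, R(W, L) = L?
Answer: -150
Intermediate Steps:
f = -3 (f = -3*1 = -3)
Z = 1 (Z = (-3 + 4)² = 1² = 1)
X(w, Y) = 1 + Y + w (X(w, Y) = (w + Y) + 1 = (Y + w) + 1 = 1 + Y + w)
X(R(-4, 0), 2)*(((12 + 19) - 21) - 1*60) = (1 + 2 + 0)*(((12 + 19) - 21) - 1*60) = 3*((31 - 21) - 60) = 3*(10 - 60) = 3*(-50) = -150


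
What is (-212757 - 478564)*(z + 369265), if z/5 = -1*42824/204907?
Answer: -52308643932309435/204907 ≈ -2.5528e+11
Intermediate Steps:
z = -214120/204907 (z = 5*(-1*42824/204907) = 5*(-42824*1/204907) = 5*(-42824/204907) = -214120/204907 ≈ -1.0450)
(-212757 - 478564)*(z + 369265) = (-212757 - 478564)*(-214120/204907 + 369265) = -691321*75664769235/204907 = -52308643932309435/204907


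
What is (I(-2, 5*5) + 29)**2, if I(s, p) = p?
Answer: 2916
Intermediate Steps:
(I(-2, 5*5) + 29)**2 = (5*5 + 29)**2 = (25 + 29)**2 = 54**2 = 2916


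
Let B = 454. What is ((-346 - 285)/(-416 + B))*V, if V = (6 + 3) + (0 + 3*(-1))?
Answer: -1893/19 ≈ -99.632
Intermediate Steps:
V = 6 (V = 9 + (0 - 3) = 9 - 3 = 6)
((-346 - 285)/(-416 + B))*V = ((-346 - 285)/(-416 + 454))*6 = -631/38*6 = -1893/19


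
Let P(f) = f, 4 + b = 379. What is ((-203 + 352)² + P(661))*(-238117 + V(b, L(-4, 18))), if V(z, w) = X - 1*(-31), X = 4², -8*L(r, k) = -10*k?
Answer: -5442756340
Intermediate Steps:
b = 375 (b = -4 + 379 = 375)
L(r, k) = 5*k/4 (L(r, k) = -(-5)*k/4 = 5*k/4)
X = 16
V(z, w) = 47 (V(z, w) = 16 - 1*(-31) = 16 + 31 = 47)
((-203 + 352)² + P(661))*(-238117 + V(b, L(-4, 18))) = ((-203 + 352)² + 661)*(-238117 + 47) = (149² + 661)*(-238070) = (22201 + 661)*(-238070) = 22862*(-238070) = -5442756340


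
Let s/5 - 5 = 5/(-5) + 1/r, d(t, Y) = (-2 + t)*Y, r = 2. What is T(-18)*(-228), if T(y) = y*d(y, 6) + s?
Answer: -497610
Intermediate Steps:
d(t, Y) = Y*(-2 + t)
s = 45/2 (s = 25 + 5*(5/(-5) + 1/2) = 25 + 5*(5*(-1/5) + 1*(1/2)) = 25 + 5*(-1 + 1/2) = 25 + 5*(-1/2) = 25 - 5/2 = 45/2 ≈ 22.500)
T(y) = 45/2 + y*(-12 + 6*y) (T(y) = y*(6*(-2 + y)) + 45/2 = y*(-12 + 6*y) + 45/2 = 45/2 + y*(-12 + 6*y))
T(-18)*(-228) = (45/2 + 6*(-18)*(-2 - 18))*(-228) = (45/2 + 6*(-18)*(-20))*(-228) = (45/2 + 2160)*(-228) = (4365/2)*(-228) = -497610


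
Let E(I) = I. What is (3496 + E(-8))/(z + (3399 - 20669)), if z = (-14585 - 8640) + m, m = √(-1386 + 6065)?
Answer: -70623280/819920173 - 1744*√4679/819920173 ≈ -0.086280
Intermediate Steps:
m = √4679 ≈ 68.403
z = -23225 + √4679 (z = (-14585 - 8640) + √4679 = -23225 + √4679 ≈ -23157.)
(3496 + E(-8))/(z + (3399 - 20669)) = (3496 - 8)/((-23225 + √4679) + (3399 - 20669)) = 3488/((-23225 + √4679) - 17270) = 3488/(-40495 + √4679)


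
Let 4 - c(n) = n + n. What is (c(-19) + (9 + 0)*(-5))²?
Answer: 9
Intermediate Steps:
c(n) = 4 - 2*n (c(n) = 4 - (n + n) = 4 - 2*n)
(c(-19) + (9 + 0)*(-5))² = ((4 - 2*(-19)) + (9 + 0)*(-5))² = ((4 + 38) + 9*(-5))² = (42 - 45)² = (-3)² = 9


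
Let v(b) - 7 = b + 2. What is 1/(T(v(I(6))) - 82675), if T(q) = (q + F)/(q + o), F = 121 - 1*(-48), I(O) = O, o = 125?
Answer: -35/2893579 ≈ -1.2096e-5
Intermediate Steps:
v(b) = 9 + b (v(b) = 7 + (b + 2) = 7 + (2 + b) = 9 + b)
F = 169 (F = 121 + 48 = 169)
T(q) = (169 + q)/(125 + q) (T(q) = (q + 169)/(q + 125) = (169 + q)/(125 + q))
1/(T(v(I(6))) - 82675) = 1/((169 + (9 + 6))/(125 + (9 + 6)) - 82675) = 1/((169 + 15)/(125 + 15) - 82675) = 1/(184/140 - 82675) = 1/((1/140)*184 - 82675) = 1/(46/35 - 82675) = 1/(-2893579/35) = -35/2893579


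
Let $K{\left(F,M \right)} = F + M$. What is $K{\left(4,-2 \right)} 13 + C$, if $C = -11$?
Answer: $15$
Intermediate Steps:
$K{\left(4,-2 \right)} 13 + C = \left(4 - 2\right) 13 - 11 = 2 \cdot 13 - 11 = 26 - 11 = 15$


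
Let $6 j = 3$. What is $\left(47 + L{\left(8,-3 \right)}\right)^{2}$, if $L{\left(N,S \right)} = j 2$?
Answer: $2304$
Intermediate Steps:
$j = \frac{1}{2}$ ($j = \frac{1}{6} \cdot 3 = \frac{1}{2} \approx 0.5$)
$L{\left(N,S \right)} = 1$ ($L{\left(N,S \right)} = \frac{1}{2} \cdot 2 = 1$)
$\left(47 + L{\left(8,-3 \right)}\right)^{2} = \left(47 + 1\right)^{2} = 48^{2} = 2304$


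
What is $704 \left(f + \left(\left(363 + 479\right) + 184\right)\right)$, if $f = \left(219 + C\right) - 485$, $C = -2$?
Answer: $533632$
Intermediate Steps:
$f = -268$ ($f = \left(219 - 2\right) - 485 = 217 - 485 = -268$)
$704 \left(f + \left(\left(363 + 479\right) + 184\right)\right) = 704 \left(-268 + \left(\left(363 + 479\right) + 184\right)\right) = 704 \left(-268 + \left(842 + 184\right)\right) = 704 \left(-268 + 1026\right) = 704 \cdot 758 = 533632$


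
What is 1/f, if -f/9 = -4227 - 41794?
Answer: 1/414189 ≈ 2.4144e-6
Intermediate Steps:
f = 414189 (f = -9*(-4227 - 41794) = -9*(-46021) = 414189)
1/f = 1/414189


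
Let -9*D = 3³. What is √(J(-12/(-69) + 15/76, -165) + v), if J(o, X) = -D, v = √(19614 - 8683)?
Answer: √(3 + √10931) ≈ 10.371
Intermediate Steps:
D = -3 (D = -⅑*3³ = -⅑*27 = -3)
v = √10931 ≈ 104.55
J(o, X) = 3 (J(o, X) = -1*(-3) = 3)
√(J(-12/(-69) + 15/76, -165) + v) = √(3 + √10931)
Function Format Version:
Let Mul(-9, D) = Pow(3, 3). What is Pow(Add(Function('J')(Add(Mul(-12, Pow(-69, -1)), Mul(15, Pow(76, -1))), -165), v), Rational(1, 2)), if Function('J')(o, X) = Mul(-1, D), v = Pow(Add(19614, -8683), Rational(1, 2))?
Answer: Pow(Add(3, Pow(10931, Rational(1, 2))), Rational(1, 2)) ≈ 10.371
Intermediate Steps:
D = -3 (D = Mul(Rational(-1, 9), Pow(3, 3)) = Mul(Rational(-1, 9), 27) = -3)
v = Pow(10931, Rational(1, 2)) ≈ 104.55
Function('J')(o, X) = 3 (Function('J')(o, X) = Mul(-1, -3) = 3)
Pow(Add(Function('J')(Add(Mul(-12, Pow(-69, -1)), Mul(15, Pow(76, -1))), -165), v), Rational(1, 2)) = Pow(Add(3, Pow(10931, Rational(1, 2))), Rational(1, 2))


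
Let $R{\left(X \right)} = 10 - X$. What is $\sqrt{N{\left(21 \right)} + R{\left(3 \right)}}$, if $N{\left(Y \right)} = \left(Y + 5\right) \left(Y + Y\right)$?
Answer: $\sqrt{1099} \approx 33.151$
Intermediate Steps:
$N{\left(Y \right)} = 2 Y \left(5 + Y\right)$ ($N{\left(Y \right)} = \left(5 + Y\right) 2 Y = 2 Y \left(5 + Y\right)$)
$\sqrt{N{\left(21 \right)} + R{\left(3 \right)}} = \sqrt{2 \cdot 21 \left(5 + 21\right) + \left(10 - 3\right)} = \sqrt{2 \cdot 21 \cdot 26 + \left(10 - 3\right)} = \sqrt{1092 + 7} = \sqrt{1099}$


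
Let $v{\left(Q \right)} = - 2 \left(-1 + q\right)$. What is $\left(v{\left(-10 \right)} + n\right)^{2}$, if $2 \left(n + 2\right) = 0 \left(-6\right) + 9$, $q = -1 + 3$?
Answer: $\frac{1}{4} \approx 0.25$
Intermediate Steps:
$q = 2$
$v{\left(Q \right)} = -2$ ($v{\left(Q \right)} = - 2 \left(-1 + 2\right) = \left(-2\right) 1 = -2$)
$n = \frac{5}{2}$ ($n = -2 + \frac{0 \left(-6\right) + 9}{2} = -2 + \frac{0 + 9}{2} = -2 + \frac{1}{2} \cdot 9 = -2 + \frac{9}{2} = \frac{5}{2} \approx 2.5$)
$\left(v{\left(-10 \right)} + n\right)^{2} = \left(-2 + \frac{5}{2}\right)^{2} = \left(\frac{1}{2}\right)^{2} = \frac{1}{4}$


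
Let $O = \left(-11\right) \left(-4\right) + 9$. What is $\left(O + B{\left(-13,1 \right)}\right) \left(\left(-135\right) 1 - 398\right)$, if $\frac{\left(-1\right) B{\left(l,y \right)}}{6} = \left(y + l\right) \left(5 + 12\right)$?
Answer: $-680641$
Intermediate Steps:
$B{\left(l,y \right)} = - 102 l - 102 y$ ($B{\left(l,y \right)} = - 6 \left(y + l\right) \left(5 + 12\right) = - 6 \left(l + y\right) 17 = - 6 \left(17 l + 17 y\right) = - 102 l - 102 y$)
$O = 53$ ($O = 44 + 9 = 53$)
$\left(O + B{\left(-13,1 \right)}\right) \left(\left(-135\right) 1 - 398\right) = \left(53 - -1224\right) \left(\left(-135\right) 1 - 398\right) = \left(53 + \left(1326 - 102\right)\right) \left(-135 - 398\right) = \left(53 + 1224\right) \left(-533\right) = 1277 \left(-533\right) = -680641$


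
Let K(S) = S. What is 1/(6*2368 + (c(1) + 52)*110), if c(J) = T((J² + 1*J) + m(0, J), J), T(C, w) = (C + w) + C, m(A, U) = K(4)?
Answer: 1/21358 ≈ 4.6821e-5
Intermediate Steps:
m(A, U) = 4
T(C, w) = w + 2*C
c(J) = 8 + 2*J² + 3*J (c(J) = J + 2*((J² + 1*J) + 4) = J + 2*((J² + J) + 4) = J + 2*((J + J²) + 4) = J + 2*(4 + J + J²) = J + (8 + 2*J + 2*J²) = 8 + 2*J² + 3*J)
1/(6*2368 + (c(1) + 52)*110) = 1/(6*2368 + ((8 + 2*1² + 3*1) + 52)*110) = 1/(14208 + ((8 + 2*1 + 3) + 52)*110) = 1/(14208 + ((8 + 2 + 3) + 52)*110) = 1/(14208 + (13 + 52)*110) = 1/(14208 + 65*110) = 1/(14208 + 7150) = 1/21358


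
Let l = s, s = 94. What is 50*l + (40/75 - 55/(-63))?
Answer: 1480943/315 ≈ 4701.4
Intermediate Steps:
l = 94
50*l + (40/75 - 55/(-63)) = 50*94 + (40/75 - 55/(-63)) = 4700 + (40*(1/75) - 55*(-1/63)) = 4700 + (8/15 + 55/63) = 4700 + 443/315 = 1480943/315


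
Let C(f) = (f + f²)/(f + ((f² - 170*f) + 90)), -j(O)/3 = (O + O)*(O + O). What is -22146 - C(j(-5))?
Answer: -7994936/361 ≈ -22147.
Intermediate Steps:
j(O) = -12*O² (j(O) = -3*(O + O)*(O + O) = -3*2*O*2*O = -12*O²)
C(f) = (f + f²)/(90 + f² - 169*f) (C(f) = (f + f²)/(f + (90 + f² - 170*f)) = (f + f²)/(90 + f² - 169*f))
-22146 - C(j(-5)) = -22146 - (-12*(-5)²)*(1 - 12*(-5)²)/(90 + (-12*(-5)²)² - (-2028)*(-5)²) = -22146 - (-12*25)*(1 - 12*25)/(90 + (-12*25)² - (-2028)*25) = -22146 - (-300)*(1 - 300)/(90 + (-300)² - 169*(-300)) = -22146 - (-300)*(-299)/(90 + 90000 + 50700) = -22146 - (-300)*(-299)/140790 = -22146 - 1*230/361 = -22146 - 230/361 = -7994936/361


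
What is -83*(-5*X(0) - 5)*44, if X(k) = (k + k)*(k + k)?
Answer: 18260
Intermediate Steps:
X(k) = 4*k² (X(k) = (2*k)*(2*k) = 4*k²)
-83*(-5*X(0) - 5)*44 = -83*(-20*0² - 5)*44 = -83*(-20*0 - 5)*44 = -83*(-5*0 - 5)*44 = -83*(0 - 5)*44 = -83*(-5)*44 = 415*44 = 18260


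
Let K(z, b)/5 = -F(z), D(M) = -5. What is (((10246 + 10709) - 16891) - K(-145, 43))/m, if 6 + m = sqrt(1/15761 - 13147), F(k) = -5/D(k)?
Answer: -192394527/103888631 - 4069*I*sqrt(3265834698026)/207777262 ≈ -1.8519 - 35.391*I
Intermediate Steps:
F(k) = 1 (F(k) = -5/(-5) = -5*(-1/5) = 1)
m = -6 + I*sqrt(3265834698026)/15761 (m = -6 + sqrt(1/15761 - 13147) = -6 + sqrt(-207209866/15761) = -6 + I*sqrt(3265834698026)/15761 ≈ -6.0 + 114.66*I)
K(z, b) = -5 (K(z, b) = 5*(-1*1) = 5*(-1) = -5)
(((10246 + 10709) - 16891) - K(-145, 43))/m = (((10246 + 10709) - 16891) - 1*(-5))/(-6 + I*sqrt(3265834698026)/15761) = ((20955 - 16891) + 5)/(-6 + I*sqrt(3265834698026)/15761) = (4064 + 5)/(-6 + I*sqrt(3265834698026)/15761) = 4069/(-6 + I*sqrt(3265834698026)/15761)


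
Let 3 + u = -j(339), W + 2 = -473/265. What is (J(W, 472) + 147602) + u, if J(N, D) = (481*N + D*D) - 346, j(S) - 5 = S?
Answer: 97486202/265 ≈ 3.6787e+5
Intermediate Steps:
W = -1003/265 (W = -2 - 473/265 = -1003/265 ≈ -3.7849)
j(S) = 5 + S
J(N, D) = -346 + D² + 481*N (J(N, D) = (481*N + D²) - 346 = (D² + 481*N) - 346 = -346 + D² + 481*N)
u = -347 (u = -3 - (5 + 339) = -3 - 1*344 = -3 - 344 = -347)
(J(W, 472) + 147602) + u = ((-346 + 472² + 481*(-1003/265)) + 147602) - 347 = ((-346 + 222784 - 482443/265) + 147602) - 347 = (58463627/265 + 147602) - 347 = 97578157/265 - 347 = 97486202/265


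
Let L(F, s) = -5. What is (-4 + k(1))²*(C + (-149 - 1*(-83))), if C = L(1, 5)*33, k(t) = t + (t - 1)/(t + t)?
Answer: -2079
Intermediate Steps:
k(t) = t + (-1 + t)/(2*t) (k(t) = t + (-1 + t)/((2*t)) = t + (-1 + t)*(1/(2*t)) = t + (-1 + t)/(2*t))
C = -165 (C = -5*33 = -165)
(-4 + k(1))²*(C + (-149 - 1*(-83))) = (-4 + (½ + 1 - ½/1))²*(-165 + (-149 - 1*(-83))) = (-4 + (½ + 1 - ½*1))²*(-165 + (-149 + 83)) = (-4 + (½ + 1 - ½))²*(-165 - 66) = (-4 + 1)²*(-231) = (-3)²*(-231) = 9*(-231) = -2079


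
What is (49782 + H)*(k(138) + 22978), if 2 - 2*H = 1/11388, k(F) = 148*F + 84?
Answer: 24653465949001/11388 ≈ 2.1649e+9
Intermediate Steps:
k(F) = 84 + 148*F
H = 22775/22776 (H = 1 - 1/2/11388 = 1 - 1/2*1/11388 = 1 - 1/22776 = 22775/22776 ≈ 0.99996)
(49782 + H)*(k(138) + 22978) = (49782 + 22775/22776)*((84 + 148*138) + 22978) = 1133857607*((84 + 20424) + 22978)/22776 = 1133857607*(20508 + 22978)/22776 = (1133857607/22776)*43486 = 24653465949001/11388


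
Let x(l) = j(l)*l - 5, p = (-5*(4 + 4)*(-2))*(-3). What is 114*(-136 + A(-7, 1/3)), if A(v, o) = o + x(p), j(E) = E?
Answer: 6550364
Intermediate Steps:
p = -240 (p = (-5*8*(-2))*(-3) = -40*(-2)*(-3) = 80*(-3) = -240)
x(l) = -5 + l² (x(l) = l*l - 5 = l² - 5 = -5 + l²)
A(v, o) = 57595 + o (A(v, o) = o + (-5 + (-240)²) = o + (-5 + 57600) = o + 57595 = 57595 + o)
114*(-136 + A(-7, 1/3)) = 114*(-136 + (57595 + 1/3)) = 114*(-136 + (57595 + ⅓)) = 114*(-136 + 172786/3) = 114*(172378/3) = 6550364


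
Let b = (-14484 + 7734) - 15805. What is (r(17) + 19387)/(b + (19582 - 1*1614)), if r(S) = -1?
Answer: -6462/1529 ≈ -4.2263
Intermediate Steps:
b = -22555 (b = -6750 - 15805 = -22555)
(r(17) + 19387)/(b + (19582 - 1*1614)) = (-1 + 19387)/(-22555 + (19582 - 1*1614)) = 19386/(-22555 + (19582 - 1614)) = 19386/(-22555 + 17968) = 19386/(-4587) = 19386*(-1/4587) = -6462/1529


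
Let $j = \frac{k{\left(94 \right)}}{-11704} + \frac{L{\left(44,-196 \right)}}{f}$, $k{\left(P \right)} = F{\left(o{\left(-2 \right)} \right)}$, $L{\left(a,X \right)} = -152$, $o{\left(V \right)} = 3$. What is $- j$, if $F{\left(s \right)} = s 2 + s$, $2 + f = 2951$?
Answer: $\frac{1805549}{34515096} \approx 0.052312$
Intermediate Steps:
$f = 2949$ ($f = -2 + 2951 = 2949$)
$F{\left(s \right)} = 3 s$ ($F{\left(s \right)} = 2 s + s = 3 s$)
$k{\left(P \right)} = 9$ ($k{\left(P \right)} = 3 \cdot 3 = 9$)
$j = - \frac{1805549}{34515096}$ ($j = \frac{9}{-11704} - \frac{152}{2949} = 9 \left(- \frac{1}{11704}\right) - \frac{152}{2949} = - \frac{9}{11704} - \frac{152}{2949} = - \frac{1805549}{34515096} \approx -0.052312$)
$- j = \left(-1\right) \left(- \frac{1805549}{34515096}\right) = \frac{1805549}{34515096}$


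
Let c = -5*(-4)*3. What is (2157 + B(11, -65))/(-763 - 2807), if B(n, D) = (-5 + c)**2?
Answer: -2591/1785 ≈ -1.4515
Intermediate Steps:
c = 60 (c = 20*3 = 60)
B(n, D) = 3025 (B(n, D) = (-5 + 60)**2 = 55**2 = 3025)
(2157 + B(11, -65))/(-763 - 2807) = (2157 + 3025)/(-763 - 2807) = 5182/(-3570) = 5182*(-1/3570) = -2591/1785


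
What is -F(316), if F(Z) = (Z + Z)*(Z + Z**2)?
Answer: -63308704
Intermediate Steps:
F(Z) = 2*Z*(Z + Z**2) (F(Z) = (2*Z)*(Z + Z**2) = 2*Z*(Z + Z**2))
-F(316) = -2*316**2*(1 + 316) = -2*99856*317 = -1*63308704 = -63308704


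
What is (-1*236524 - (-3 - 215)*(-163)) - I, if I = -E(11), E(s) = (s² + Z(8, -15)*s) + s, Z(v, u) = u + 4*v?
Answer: -271739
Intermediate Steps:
E(s) = s² + 18*s (E(s) = (s² + (-15 + 4*8)*s) + s = (s² + (-15 + 32)*s) + s = (s² + 17*s) + s = s² + 18*s)
I = -319 (I = -11*(18 + 11) = -11*29 = -1*319 = -319)
(-1*236524 - (-3 - 215)*(-163)) - I = (-1*236524 - (-3 - 215)*(-163)) - 1*(-319) = (-236524 - (-218)*(-163)) + 319 = (-236524 - 1*35534) + 319 = (-236524 - 35534) + 319 = -272058 + 319 = -271739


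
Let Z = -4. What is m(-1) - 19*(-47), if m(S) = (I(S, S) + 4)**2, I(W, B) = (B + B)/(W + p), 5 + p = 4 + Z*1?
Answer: 8206/9 ≈ 911.78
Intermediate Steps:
p = -5 (p = -5 + (4 - 4*1) = -5 + (4 - 4) = -5 + 0 = -5)
I(W, B) = 2*B/(-5 + W) (I(W, B) = (B + B)/(W - 5) = (2*B)/(-5 + W) = 2*B/(-5 + W))
m(S) = (4 + 2*S/(-5 + S))**2 (m(S) = (2*S/(-5 + S) + 4)**2 = (4 + 2*S/(-5 + S))**2)
m(-1) - 19*(-47) = 4*(-10 + 3*(-1))**2/(-5 - 1)**2 - 19*(-47) = 4*(-10 - 3)**2/(-6)**2 + 893 = 4*(-13)**2*(1/36) + 893 = 4*169*(1/36) + 893 = 169/9 + 893 = 8206/9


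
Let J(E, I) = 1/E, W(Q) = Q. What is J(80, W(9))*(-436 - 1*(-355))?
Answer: -81/80 ≈ -1.0125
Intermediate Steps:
J(80, W(9))*(-436 - 1*(-355)) = (-436 - 1*(-355))/80 = (-436 + 355)/80 = (1/80)*(-81) = -81/80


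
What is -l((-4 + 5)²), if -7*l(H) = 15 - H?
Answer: 2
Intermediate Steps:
l(H) = -15/7 + H/7 (l(H) = -(15 - H)/7 = -15/7 + H/7)
-l((-4 + 5)²) = -(-15/7 + (-4 + 5)²/7) = -(-15/7 + (⅐)*1²) = -(-15/7 + (⅐)*1) = -(-15/7 + ⅐) = -1*(-2) = 2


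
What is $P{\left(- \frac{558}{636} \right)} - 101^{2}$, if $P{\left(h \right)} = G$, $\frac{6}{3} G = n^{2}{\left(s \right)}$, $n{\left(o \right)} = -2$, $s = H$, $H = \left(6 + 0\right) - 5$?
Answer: $-10199$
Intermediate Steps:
$H = 1$ ($H = 6 - 5 = 1$)
$s = 1$
$G = 2$ ($G = \frac{\left(-2\right)^{2}}{2} = \frac{1}{2} \cdot 4 = 2$)
$P{\left(h \right)} = 2$
$P{\left(- \frac{558}{636} \right)} - 101^{2} = 2 - 101^{2} = 2 - 10201 = -10199$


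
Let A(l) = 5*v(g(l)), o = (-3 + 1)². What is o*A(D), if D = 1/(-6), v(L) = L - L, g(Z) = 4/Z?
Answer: 0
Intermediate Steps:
v(L) = 0
o = 4 (o = (-2)² = 4)
D = -⅙ (D = 1*(-⅙) = -⅙ ≈ -0.16667)
A(l) = 0 (A(l) = 5*0 = 0)
o*A(D) = 4*0 = 0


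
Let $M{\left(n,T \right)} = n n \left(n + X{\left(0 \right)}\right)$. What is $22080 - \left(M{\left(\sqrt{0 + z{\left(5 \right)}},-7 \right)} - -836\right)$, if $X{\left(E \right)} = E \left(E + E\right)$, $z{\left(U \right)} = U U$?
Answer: $21119$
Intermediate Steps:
$z{\left(U \right)} = U^{2}$
$X{\left(E \right)} = 2 E^{2}$ ($X{\left(E \right)} = E 2 E = 2 E^{2}$)
$M{\left(n,T \right)} = n^{3}$ ($M{\left(n,T \right)} = n n \left(n + 2 \cdot 0^{2}\right) = n^{2} \left(n + 2 \cdot 0\right) = n^{2} \left(n + 0\right) = n^{2} n = n^{3}$)
$22080 - \left(M{\left(\sqrt{0 + z{\left(5 \right)}},-7 \right)} - -836\right) = 22080 - \left(\left(\sqrt{0 + 5^{2}}\right)^{3} - -836\right) = 22080 - \left(\left(\sqrt{0 + 25}\right)^{3} + 836\right) = 22080 - \left(\left(\sqrt{25}\right)^{3} + 836\right) = 22080 - \left(5^{3} + 836\right) = 22080 - \left(125 + 836\right) = 22080 - 961 = 21119$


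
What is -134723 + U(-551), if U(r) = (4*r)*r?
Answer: 1079681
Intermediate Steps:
U(r) = 4*r²
-134723 + U(-551) = -134723 + 4*(-551)² = -134723 + 4*303601 = -134723 + 1214404 = 1079681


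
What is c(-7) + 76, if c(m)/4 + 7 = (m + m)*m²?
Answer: -2696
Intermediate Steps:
c(m) = -28 + 8*m³ (c(m) = -28 + 4*((m + m)*m²) = -28 + 4*((2*m)*m²) = -28 + 4*(2*m³) = -28 + 8*m³)
c(-7) + 76 = (-28 + 8*(-7)³) + 76 = (-28 + 8*(-343)) + 76 = (-28 - 2744) + 76 = -2772 + 76 = -2696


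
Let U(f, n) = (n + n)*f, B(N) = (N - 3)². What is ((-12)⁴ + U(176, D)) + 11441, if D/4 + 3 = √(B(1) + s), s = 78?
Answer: 27953 + 1408*√82 ≈ 40703.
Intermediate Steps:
B(N) = (-3 + N)²
D = -12 + 4*√82 (D = -12 + 4*√((-3 + 1)² + 78) = -12 + 4*√((-2)² + 78) = -12 + 4*√(4 + 78) = -12 + 4*√82 ≈ 24.222)
U(f, n) = 2*f*n (U(f, n) = (2*n)*f = 2*f*n)
((-12)⁴ + U(176, D)) + 11441 = ((-12)⁴ + 2*176*(-12 + 4*√82)) + 11441 = (20736 + (-4224 + 1408*√82)) + 11441 = (16512 + 1408*√82) + 11441 = 27953 + 1408*√82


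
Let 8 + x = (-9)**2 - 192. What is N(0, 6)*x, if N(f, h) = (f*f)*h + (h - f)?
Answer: -714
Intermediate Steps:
N(f, h) = h - f + h*f**2 (N(f, h) = f**2*h + (h - f) = h*f**2 + (h - f) = h - f + h*f**2)
x = -119 (x = -8 + ((-9)**2 - 192) = -8 + (81 - 192) = -8 - 111 = -119)
N(0, 6)*x = (6 - 1*0 + 6*0**2)*(-119) = (6 + 0 + 6*0)*(-119) = (6 + 0 + 0)*(-119) = 6*(-119) = -714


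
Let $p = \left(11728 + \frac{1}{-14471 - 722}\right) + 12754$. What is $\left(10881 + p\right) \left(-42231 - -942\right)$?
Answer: $- \frac{22183343424762}{15193} \approx -1.4601 \cdot 10^{9}$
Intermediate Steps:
$p = \frac{371955025}{15193}$ ($p = \left(11728 + \frac{1}{-15193}\right) + 12754 = \left(11728 - \frac{1}{15193}\right) + 12754 = \frac{178183503}{15193} + 12754 = \frac{371955025}{15193} \approx 24482.0$)
$\left(10881 + p\right) \left(-42231 - -942\right) = \left(10881 + \frac{371955025}{15193}\right) \left(-42231 - -942\right) = \frac{537270058 \left(-42231 + \left(-18968 + 19910\right)\right)}{15193} = \frac{537270058 \left(-42231 + 942\right)}{15193} = \frac{537270058}{15193} \left(-41289\right) = - \frac{22183343424762}{15193}$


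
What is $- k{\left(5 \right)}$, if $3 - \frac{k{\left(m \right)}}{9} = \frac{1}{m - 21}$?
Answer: $- \frac{441}{16} \approx -27.563$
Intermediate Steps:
$k{\left(m \right)} = 27 - \frac{9}{-21 + m}$ ($k{\left(m \right)} = 27 - \frac{9}{m - 21} = 27 - \frac{9}{-21 + m}$)
$- k{\left(5 \right)} = - \frac{9 \left(-64 + 3 \cdot 5\right)}{-21 + 5} = - \frac{9 \left(-64 + 15\right)}{-16} = - \frac{9 \left(-1\right) \left(-49\right)}{16} = \left(-1\right) \frac{441}{16} = - \frac{441}{16}$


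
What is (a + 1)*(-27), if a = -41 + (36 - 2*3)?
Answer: 270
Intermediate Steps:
a = -11 (a = -41 + (36 - 1*6) = -41 + (36 - 6) = -41 + 30 = -11)
(a + 1)*(-27) = (-11 + 1)*(-27) = -10*(-27) = 270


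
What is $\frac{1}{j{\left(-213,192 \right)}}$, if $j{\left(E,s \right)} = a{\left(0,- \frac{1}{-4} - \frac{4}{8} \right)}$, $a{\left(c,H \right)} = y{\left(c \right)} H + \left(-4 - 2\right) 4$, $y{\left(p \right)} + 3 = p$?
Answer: $- \frac{4}{93} \approx -0.043011$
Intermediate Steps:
$y{\left(p \right)} = -3 + p$
$a{\left(c,H \right)} = -24 + H \left(-3 + c\right)$ ($a{\left(c,H \right)} = \left(-3 + c\right) H + \left(-4 - 2\right) 4 = H \left(-3 + c\right) - 24 = -24 + H \left(-3 + c\right)$)
$j{\left(E,s \right)} = - \frac{93}{4}$ ($j{\left(E,s \right)} = -24 + \left(- \frac{1}{-4} - \frac{4}{8}\right) \left(-3 + 0\right) = -24 + \left(\left(-1\right) \left(- \frac{1}{4}\right) - \frac{1}{2}\right) \left(-3\right) = -24 + \left(\frac{1}{4} - \frac{1}{2}\right) \left(-3\right) = -24 - - \frac{3}{4} = -24 + \frac{3}{4} = - \frac{93}{4}$)
$\frac{1}{j{\left(-213,192 \right)}} = \frac{1}{- \frac{93}{4}} = - \frac{4}{93}$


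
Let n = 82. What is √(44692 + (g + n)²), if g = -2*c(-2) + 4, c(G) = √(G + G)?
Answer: 2*√(13018 - 172*I) ≈ 228.2 - 1.5075*I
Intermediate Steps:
c(G) = √2*√G (c(G) = √(2*G) = √2*√G)
g = 4 - 4*I (g = -2*√2*√(-2) + 4 = -2*√2*I*√2 + 4 = -4*I + 4 = 4 - 4*I ≈ 4.0 - 4.0*I)
√(44692 + (g + n)²) = √(44692 + ((4 - 4*I) + 82)²) = √(44692 + (86 - 4*I)²)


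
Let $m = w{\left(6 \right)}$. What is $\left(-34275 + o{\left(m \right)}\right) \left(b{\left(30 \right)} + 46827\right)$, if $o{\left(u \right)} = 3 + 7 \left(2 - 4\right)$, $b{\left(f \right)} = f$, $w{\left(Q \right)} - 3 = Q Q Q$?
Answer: $-1606539102$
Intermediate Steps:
$w{\left(Q \right)} = 3 + Q^{3}$ ($w{\left(Q \right)} = 3 + Q Q Q = 3 + Q^{2} Q = 3 + Q^{3}$)
$m = 219$ ($m = 3 + 6^{3} = 3 + 216 = 219$)
$o{\left(u \right)} = -11$ ($o{\left(u \right)} = 3 + 7 \left(2 - 4\right) = 3 + 7 \left(-2\right) = 3 - 14 = -11$)
$\left(-34275 + o{\left(m \right)}\right) \left(b{\left(30 \right)} + 46827\right) = \left(-34275 - 11\right) \left(30 + 46827\right) = \left(-34286\right) 46857 = -1606539102$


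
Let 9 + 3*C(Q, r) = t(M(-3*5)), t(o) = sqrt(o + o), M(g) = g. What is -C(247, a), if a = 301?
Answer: 3 - I*sqrt(30)/3 ≈ 3.0 - 1.8257*I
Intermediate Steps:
t(o) = sqrt(2)*sqrt(o) (t(o) = sqrt(2*o) = sqrt(2)*sqrt(o))
C(Q, r) = -3 + I*sqrt(30)/3 (C(Q, r) = -3 + (sqrt(2)*sqrt(-3*5))/3 = -3 + (sqrt(2)*sqrt(-15))/3 = -3 + (sqrt(2)*(I*sqrt(15)))/3 = -3 + (I*sqrt(30))/3 = -3 + I*sqrt(30)/3)
-C(247, a) = -(-3 + I*sqrt(30)/3) = 3 - I*sqrt(30)/3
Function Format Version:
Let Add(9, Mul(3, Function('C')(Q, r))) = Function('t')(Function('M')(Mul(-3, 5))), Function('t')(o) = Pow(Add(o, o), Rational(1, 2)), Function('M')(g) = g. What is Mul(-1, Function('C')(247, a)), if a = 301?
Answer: Add(3, Mul(Rational(-1, 3), I, Pow(30, Rational(1, 2)))) ≈ Add(3.0000, Mul(-1.8257, I))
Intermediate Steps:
Function('t')(o) = Mul(Pow(2, Rational(1, 2)), Pow(o, Rational(1, 2))) (Function('t')(o) = Pow(Mul(2, o), Rational(1, 2)) = Mul(Pow(2, Rational(1, 2)), Pow(o, Rational(1, 2))))
Function('C')(Q, r) = Add(-3, Mul(Rational(1, 3), I, Pow(30, Rational(1, 2)))) (Function('C')(Q, r) = Add(-3, Mul(Rational(1, 3), Mul(Pow(2, Rational(1, 2)), Pow(Mul(-3, 5), Rational(1, 2))))) = Add(-3, Mul(Rational(1, 3), Mul(Pow(2, Rational(1, 2)), Pow(-15, Rational(1, 2))))) = Add(-3, Mul(Rational(1, 3), Mul(Pow(2, Rational(1, 2)), Mul(I, Pow(15, Rational(1, 2)))))) = Add(-3, Mul(Rational(1, 3), Mul(I, Pow(30, Rational(1, 2))))) = Add(-3, Mul(Rational(1, 3), I, Pow(30, Rational(1, 2)))))
Mul(-1, Function('C')(247, a)) = Mul(-1, Add(-3, Mul(Rational(1, 3), I, Pow(30, Rational(1, 2))))) = Add(3, Mul(Rational(-1, 3), I, Pow(30, Rational(1, 2))))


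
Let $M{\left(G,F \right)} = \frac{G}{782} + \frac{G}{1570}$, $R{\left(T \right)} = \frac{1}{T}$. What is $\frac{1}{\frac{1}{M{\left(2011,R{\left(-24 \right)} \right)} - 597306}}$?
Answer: $- \frac{183332934642}{306935} \approx -5.973 \cdot 10^{5}$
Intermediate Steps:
$M{\left(G,F \right)} = \frac{588 G}{306935}$ ($M{\left(G,F \right)} = G \frac{1}{782} + G \frac{1}{1570} = \frac{G}{782} + \frac{G}{1570} = \frac{588 G}{306935}$)
$\frac{1}{\frac{1}{M{\left(2011,R{\left(-24 \right)} \right)} - 597306}} = \frac{1}{\frac{1}{\frac{588}{306935} \cdot 2011 - 597306}} = \frac{1}{\frac{1}{\frac{1182468}{306935} - 597306}} = \frac{1}{\frac{1}{- \frac{183332934642}{306935}}} = \frac{1}{- \frac{306935}{183332934642}} = - \frac{183332934642}{306935}$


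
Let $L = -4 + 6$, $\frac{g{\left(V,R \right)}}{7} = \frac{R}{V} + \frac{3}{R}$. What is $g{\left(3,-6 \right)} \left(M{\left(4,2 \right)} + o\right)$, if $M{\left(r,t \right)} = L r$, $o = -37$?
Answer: $\frac{1015}{2} \approx 507.5$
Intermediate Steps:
$g{\left(V,R \right)} = \frac{21}{R} + \frac{7 R}{V}$ ($g{\left(V,R \right)} = 7 \left(\frac{R}{V} + \frac{3}{R}\right) = 7 \left(\frac{3}{R} + \frac{R}{V}\right) = \frac{21}{R} + \frac{7 R}{V}$)
$L = 2$
$M{\left(r,t \right)} = 2 r$
$g{\left(3,-6 \right)} \left(M{\left(4,2 \right)} + o\right) = \left(\frac{21}{-6} + 7 \left(-6\right) \frac{1}{3}\right) \left(2 \cdot 4 - 37\right) = \left(21 \left(- \frac{1}{6}\right) + 7 \left(-6\right) \frac{1}{3}\right) \left(8 - 37\right) = \left(- \frac{7}{2} - 14\right) \left(-29\right) = \left(- \frac{35}{2}\right) \left(-29\right) = \frac{1015}{2}$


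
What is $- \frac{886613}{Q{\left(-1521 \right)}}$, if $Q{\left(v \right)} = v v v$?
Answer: $\frac{68201}{270672597} \approx 0.00025197$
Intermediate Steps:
$Q{\left(v \right)} = v^{3}$ ($Q{\left(v \right)} = v^{2} v = v^{3}$)
$- \frac{886613}{Q{\left(-1521 \right)}} = - \frac{886613}{\left(-1521\right)^{3}} = - \frac{886613}{-3518743761} = \left(-886613\right) \left(- \frac{1}{3518743761}\right) = \frac{68201}{270672597}$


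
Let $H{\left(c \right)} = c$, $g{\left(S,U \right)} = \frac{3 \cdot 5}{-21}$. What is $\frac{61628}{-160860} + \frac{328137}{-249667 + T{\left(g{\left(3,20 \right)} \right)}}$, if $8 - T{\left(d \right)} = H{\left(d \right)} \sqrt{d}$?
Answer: $- \frac{23165130652432057}{13646965602110940} - \frac{3828265 i \sqrt{35}}{7126352794836} \approx -1.6975 - 3.1781 \cdot 10^{-6} i$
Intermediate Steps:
$g{\left(S,U \right)} = - \frac{5}{7}$ ($g{\left(S,U \right)} = 15 \left(- \frac{1}{21}\right) = - \frac{5}{7}$)
$T{\left(d \right)} = 8 - d^{\frac{3}{2}}$ ($T{\left(d \right)} = 8 - d \sqrt{d} = 8 - d^{\frac{3}{2}}$)
$\frac{61628}{-160860} + \frac{328137}{-249667 + T{\left(g{\left(3,20 \right)} \right)}} = \frac{61628}{-160860} + \frac{328137}{-249667 + \left(8 - \left(- \frac{5}{7}\right)^{\frac{3}{2}}\right)} = 61628 \left(- \frac{1}{160860}\right) + \frac{328137}{-249667 + \left(8 - - \frac{5 i \sqrt{35}}{49}\right)} = - \frac{2201}{5745} + \frac{328137}{-249667 + \left(8 + \frac{5 i \sqrt{35}}{49}\right)} = - \frac{2201}{5745} + \frac{328137}{-249659 + \frac{5 i \sqrt{35}}{49}}$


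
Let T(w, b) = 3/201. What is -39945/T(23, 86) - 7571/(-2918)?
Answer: -7809479599/2918 ≈ -2.6763e+6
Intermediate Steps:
T(w, b) = 1/67 (T(w, b) = 3*(1/201) = 1/67)
-39945/T(23, 86) - 7571/(-2918) = -39945/1/67 - 7571/(-2918) = -39945*67 - 7571*(-1/2918) = -2676315 + 7571/2918 = -7809479599/2918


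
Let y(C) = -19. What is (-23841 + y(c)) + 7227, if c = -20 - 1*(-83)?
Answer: -16633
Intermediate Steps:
c = 63 (c = -20 + 83 = 63)
(-23841 + y(c)) + 7227 = (-23841 - 19) + 7227 = -23860 + 7227 = -16633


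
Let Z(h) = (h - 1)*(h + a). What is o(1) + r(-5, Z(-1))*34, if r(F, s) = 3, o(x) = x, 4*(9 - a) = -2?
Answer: 103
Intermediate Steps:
a = 19/2 (a = 9 - 1/4*(-2) = 9 + 1/2 = 19/2 ≈ 9.5000)
Z(h) = (-1 + h)*(19/2 + h) (Z(h) = (h - 1)*(h + 19/2) = (-1 + h)*(19/2 + h))
o(1) + r(-5, Z(-1))*34 = 1 + 3*34 = 1 + 102 = 103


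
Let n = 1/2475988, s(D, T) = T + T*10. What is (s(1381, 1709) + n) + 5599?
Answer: 60409155225/2475988 ≈ 24398.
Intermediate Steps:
s(D, T) = 11*T (s(D, T) = T + 10*T = 11*T)
n = 1/2475988 ≈ 4.0388e-7
(s(1381, 1709) + n) + 5599 = (11*1709 + 1/2475988) + 5599 = (18799 + 1/2475988) + 5599 = 46546098413/2475988 + 5599 = 60409155225/2475988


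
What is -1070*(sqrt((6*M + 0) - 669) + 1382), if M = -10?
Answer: -1478740 - 28890*I ≈ -1.4787e+6 - 28890.0*I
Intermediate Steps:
-1070*(sqrt((6*M + 0) - 669) + 1382) = -1070*(sqrt((6*(-10) + 0) - 669) + 1382) = -1070*(sqrt((-60 + 0) - 669) + 1382) = -1070*(sqrt(-60 - 669) + 1382) = -1070*(sqrt(-729) + 1382) = -1070*(27*I + 1382) = -1070*(1382 + 27*I) = -1478740 - 28890*I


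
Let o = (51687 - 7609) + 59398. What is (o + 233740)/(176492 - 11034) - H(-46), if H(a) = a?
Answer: 3974142/82729 ≈ 48.038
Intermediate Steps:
o = 103476 (o = 44078 + 59398 = 103476)
(o + 233740)/(176492 - 11034) - H(-46) = (103476 + 233740)/(176492 - 11034) - 1*(-46) = 337216/165458 + 46 = 337216*(1/165458) + 46 = 168608/82729 + 46 = 3974142/82729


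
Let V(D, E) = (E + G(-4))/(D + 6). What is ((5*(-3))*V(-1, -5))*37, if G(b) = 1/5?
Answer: 2664/5 ≈ 532.80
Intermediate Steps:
G(b) = 1/5
V(D, E) = (1/5 + E)/(6 + D) (V(D, E) = (E + 1/5)/(D + 6) = (1/5 + E)/(6 + D))
((5*(-3))*V(-1, -5))*37 = ((5*(-3))*((1/5 - 5)/(6 - 1)))*37 = -15*(-24)/(5*5)*37 = -3*(-24)/5*37 = -15*(-24/25)*37 = (72/5)*37 = 2664/5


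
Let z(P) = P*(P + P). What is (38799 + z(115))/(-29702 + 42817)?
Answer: 65249/13115 ≈ 4.9751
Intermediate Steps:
z(P) = 2*P² (z(P) = P*(2*P) = 2*P²)
(38799 + z(115))/(-29702 + 42817) = (38799 + 2*115²)/(-29702 + 42817) = (38799 + 2*13225)/13115 = (38799 + 26450)*(1/13115) = 65249*(1/13115) = 65249/13115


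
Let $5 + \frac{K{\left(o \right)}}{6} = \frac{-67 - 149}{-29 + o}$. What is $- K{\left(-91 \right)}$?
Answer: $\frac{96}{5} \approx 19.2$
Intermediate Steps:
$K{\left(o \right)} = -30 - \frac{1296}{-29 + o}$ ($K{\left(o \right)} = -30 + 6 \frac{-67 - 149}{-29 + o} = -30 + 6 \left(- \frac{216}{-29 + o}\right) = -30 - \frac{1296}{-29 + o}$)
$- K{\left(-91 \right)} = - \frac{6 \left(-71 - -455\right)}{-29 - 91} = - \frac{6 \left(-71 + 455\right)}{-120} = - \frac{6 \left(-1\right) 384}{120} = \left(-1\right) \left(- \frac{96}{5}\right) = \frac{96}{5}$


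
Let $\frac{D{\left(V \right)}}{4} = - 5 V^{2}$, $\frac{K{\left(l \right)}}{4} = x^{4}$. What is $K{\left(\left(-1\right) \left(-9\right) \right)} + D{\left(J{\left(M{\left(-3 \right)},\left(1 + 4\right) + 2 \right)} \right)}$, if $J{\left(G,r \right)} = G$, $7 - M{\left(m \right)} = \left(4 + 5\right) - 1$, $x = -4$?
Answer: $1004$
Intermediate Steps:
$M{\left(m \right)} = -1$ ($M{\left(m \right)} = 7 - \left(\left(4 + 5\right) - 1\right) = 7 - \left(9 - 1\right) = 7 - 8 = -1$)
$K{\left(l \right)} = 1024$ ($K{\left(l \right)} = 4 \left(-4\right)^{4} = 4 \cdot 256 = 1024$)
$D{\left(V \right)} = - 20 V^{2}$ ($D{\left(V \right)} = 4 \left(- 5 V^{2}\right) = - 20 V^{2}$)
$K{\left(\left(-1\right) \left(-9\right) \right)} + D{\left(J{\left(M{\left(-3 \right)},\left(1 + 4\right) + 2 \right)} \right)} = 1024 - 20 \left(-1\right)^{2} = 1024 - 20 = 1004$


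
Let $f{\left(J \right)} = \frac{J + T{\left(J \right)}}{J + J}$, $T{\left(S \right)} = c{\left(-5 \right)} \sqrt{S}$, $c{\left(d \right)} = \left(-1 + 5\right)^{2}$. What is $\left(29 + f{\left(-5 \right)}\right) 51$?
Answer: $\frac{3009}{2} - \frac{408 i \sqrt{5}}{5} \approx 1504.5 - 182.46 i$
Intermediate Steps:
$c{\left(d \right)} = 16$ ($c{\left(d \right)} = 4^{2} = 16$)
$T{\left(S \right)} = 16 \sqrt{S}$
$f{\left(J \right)} = \frac{J + 16 \sqrt{J}}{2 J}$ ($f{\left(J \right)} = \frac{J + 16 \sqrt{J}}{J + J} = \frac{J + 16 \sqrt{J}}{2 J}$)
$\left(29 + f{\left(-5 \right)}\right) 51 = \left(29 + \left(\frac{1}{2} + \frac{8}{i \sqrt{5}}\right)\right) 51 = \left(29 + \left(\frac{1}{2} + 8 \left(- \frac{i \sqrt{5}}{5}\right)\right)\right) 51 = \left(29 + \left(\frac{1}{2} - \frac{8 i \sqrt{5}}{5}\right)\right) 51 = \left(\frac{59}{2} - \frac{8 i \sqrt{5}}{5}\right) 51 = \frac{3009}{2} - \frac{408 i \sqrt{5}}{5}$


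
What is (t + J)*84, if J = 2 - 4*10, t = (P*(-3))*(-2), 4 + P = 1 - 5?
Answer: -7224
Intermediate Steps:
P = -8 (P = -4 + (1 - 5) = -4 - 4 = -8)
t = -48 (t = -8*(-3)*(-2) = 24*(-2) = -48)
J = -38 (J = 2 - 40 = -38)
(t + J)*84 = (-48 - 38)*84 = -86*84 = -7224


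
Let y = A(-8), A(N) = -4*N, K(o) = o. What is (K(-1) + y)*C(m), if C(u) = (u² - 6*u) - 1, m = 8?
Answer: 465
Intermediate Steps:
y = 32 (y = -4*(-8) = 32)
C(u) = -1 + u² - 6*u
(K(-1) + y)*C(m) = (-1 + 32)*(-1 + 8² - 6*8) = 31*(-1 + 64 - 48) = 31*15 = 465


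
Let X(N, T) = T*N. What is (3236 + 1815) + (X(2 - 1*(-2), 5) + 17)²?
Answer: 6420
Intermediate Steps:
X(N, T) = N*T
(3236 + 1815) + (X(2 - 1*(-2), 5) + 17)² = (3236 + 1815) + ((2 - 1*(-2))*5 + 17)² = 5051 + ((2 + 2)*5 + 17)² = 5051 + (4*5 + 17)² = 5051 + (20 + 17)² = 5051 + 37² = 5051 + 1369 = 6420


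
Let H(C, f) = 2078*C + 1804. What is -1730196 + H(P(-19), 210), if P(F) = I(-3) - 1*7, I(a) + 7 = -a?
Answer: -1751250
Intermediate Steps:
I(a) = -7 - a
P(F) = -11 (P(F) = (-7 - 1*(-3)) - 1*7 = (-7 + 3) - 7 = -4 - 7 = -11)
H(C, f) = 1804 + 2078*C
-1730196 + H(P(-19), 210) = -1730196 + (1804 + 2078*(-11)) = -1730196 + (1804 - 22858) = -1730196 - 21054 = -1751250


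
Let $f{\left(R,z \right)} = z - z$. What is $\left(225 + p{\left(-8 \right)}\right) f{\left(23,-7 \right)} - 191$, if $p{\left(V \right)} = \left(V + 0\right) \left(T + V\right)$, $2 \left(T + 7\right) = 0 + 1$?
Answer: $-191$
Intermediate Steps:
$T = - \frac{13}{2}$ ($T = -7 + \frac{0 + 1}{2} = -7 + \frac{1}{2} \cdot 1 = -7 + \frac{1}{2} = - \frac{13}{2} \approx -6.5$)
$p{\left(V \right)} = V \left(- \frac{13}{2} + V\right)$ ($p{\left(V \right)} = \left(V + 0\right) \left(- \frac{13}{2} + V\right) = V \left(- \frac{13}{2} + V\right)$)
$f{\left(R,z \right)} = 0$
$\left(225 + p{\left(-8 \right)}\right) f{\left(23,-7 \right)} - 191 = \left(225 + \frac{1}{2} \left(-8\right) \left(-13 + 2 \left(-8\right)\right)\right) 0 - 191 = \left(225 + \frac{1}{2} \left(-8\right) \left(-13 - 16\right)\right) 0 - 191 = \left(225 + \frac{1}{2} \left(-8\right) \left(-29\right)\right) 0 - 191 = \left(225 + 116\right) 0 - 191 = 341 \cdot 0 - 191 = 0 - 191 = -191$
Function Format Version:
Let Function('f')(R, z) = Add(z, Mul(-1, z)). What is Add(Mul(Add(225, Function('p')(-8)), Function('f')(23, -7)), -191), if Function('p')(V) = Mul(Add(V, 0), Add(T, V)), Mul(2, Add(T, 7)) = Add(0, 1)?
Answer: -191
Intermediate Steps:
T = Rational(-13, 2) (T = Add(-7, Mul(Rational(1, 2), Add(0, 1))) = Add(-7, Mul(Rational(1, 2), 1)) = Add(-7, Rational(1, 2)) = Rational(-13, 2) ≈ -6.5000)
Function('p')(V) = Mul(V, Add(Rational(-13, 2), V)) (Function('p')(V) = Mul(Add(V, 0), Add(Rational(-13, 2), V)) = Mul(V, Add(Rational(-13, 2), V)))
Function('f')(R, z) = 0
Add(Mul(Add(225, Function('p')(-8)), Function('f')(23, -7)), -191) = Add(Mul(Add(225, Mul(Rational(1, 2), -8, Add(-13, Mul(2, -8)))), 0), -191) = Add(Mul(Add(225, Mul(Rational(1, 2), -8, Add(-13, -16))), 0), -191) = Add(Mul(Add(225, Mul(Rational(1, 2), -8, -29)), 0), -191) = Add(Mul(Add(225, 116), 0), -191) = Add(Mul(341, 0), -191) = Add(0, -191) = -191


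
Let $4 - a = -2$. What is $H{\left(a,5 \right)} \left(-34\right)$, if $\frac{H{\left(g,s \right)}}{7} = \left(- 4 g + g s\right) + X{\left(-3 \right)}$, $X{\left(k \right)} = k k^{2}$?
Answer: $4998$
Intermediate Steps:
$a = 6$ ($a = 4 - -2 = 4 + 2 = 6$)
$X{\left(k \right)} = k^{3}$
$H{\left(g,s \right)} = -189 - 28 g + 7 g s$ ($H{\left(g,s \right)} = 7 \left(\left(- 4 g + g s\right) + \left(-3\right)^{3}\right) = 7 \left(\left(- 4 g + g s\right) - 27\right) = 7 \left(-27 - 4 g + g s\right) = -189 - 28 g + 7 g s$)
$H{\left(a,5 \right)} \left(-34\right) = \left(-189 - 168 + 7 \cdot 6 \cdot 5\right) \left(-34\right) = \left(-189 - 168 + 210\right) \left(-34\right) = \left(-147\right) \left(-34\right) = 4998$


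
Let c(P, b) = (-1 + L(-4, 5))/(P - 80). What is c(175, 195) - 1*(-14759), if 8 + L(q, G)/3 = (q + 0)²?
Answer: 1402128/95 ≈ 14759.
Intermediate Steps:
L(q, G) = -24 + 3*q² (L(q, G) = -24 + 3*(q + 0)² = -24 + 3*q²)
c(P, b) = 23/(-80 + P) (c(P, b) = (-1 + (-24 + 3*(-4)²))/(P - 80) = (-1 + (-24 + 3*16))/(-80 + P) = (-1 + (-24 + 48))/(-80 + P) = (-1 + 24)/(-80 + P) = 23/(-80 + P))
c(175, 195) - 1*(-14759) = 23/(-80 + 175) - 1*(-14759) = 23/95 + 14759 = 1402128/95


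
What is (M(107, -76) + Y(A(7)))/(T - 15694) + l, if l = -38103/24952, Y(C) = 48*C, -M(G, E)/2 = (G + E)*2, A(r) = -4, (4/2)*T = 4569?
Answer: -1006114693/669187688 ≈ -1.5035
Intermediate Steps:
T = 4569/2 (T = (1/2)*4569 = 4569/2 ≈ 2284.5)
M(G, E) = -4*E - 4*G (M(G, E) = -2*(G + E)*2 = -2*(E + G)*2 = -2*(2*E + 2*G) = -4*E - 4*G)
l = -38103/24952 (l = -38103*1/24952 = -38103/24952 ≈ -1.5271)
(M(107, -76) + Y(A(7)))/(T - 15694) + l = ((-4*(-76) - 4*107) + 48*(-4))/(4569/2 - 15694) - 38103/24952 = ((304 - 428) - 192)/(-26819/2) - 38103/24952 = (-124 - 192)*(-2/26819) - 38103/24952 = -316*(-2/26819) - 38103/24952 = 632/26819 - 38103/24952 = -1006114693/669187688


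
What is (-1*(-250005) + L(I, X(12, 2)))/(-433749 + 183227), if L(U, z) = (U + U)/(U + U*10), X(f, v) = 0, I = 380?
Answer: -2750057/2755742 ≈ -0.99794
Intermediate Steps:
L(U, z) = 2/11 (L(U, z) = (2*U)/(U + 10*U) = (2*U)/((11*U)) = (2*U)*(1/(11*U)) = 2/11)
(-1*(-250005) + L(I, X(12, 2)))/(-433749 + 183227) = (-1*(-250005) + 2/11)/(-433749 + 183227) = (250005 + 2/11)/(-250522) = (2750057/11)*(-1/250522) = -2750057/2755742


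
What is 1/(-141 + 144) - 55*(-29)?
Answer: 4786/3 ≈ 1595.3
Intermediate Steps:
1/(-141 + 144) - 55*(-29) = 1/3 + 1595 = ⅓ + 1595 = 4786/3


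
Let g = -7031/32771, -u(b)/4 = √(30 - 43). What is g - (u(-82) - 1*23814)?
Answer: 780401563/32771 + 4*I*√13 ≈ 23814.0 + 14.422*I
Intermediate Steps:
u(b) = -4*I*√13 (u(b) = -4*√(30 - 43) = -4*I*√13)
g = -7031/32771 (g = -7031*1/32771 = -7031/32771 ≈ -0.21455)
g - (u(-82) - 1*23814) = -7031/32771 - (-4*I*√13 - 1*23814) = -7031/32771 - (-4*I*√13 - 23814) = -7031/32771 - (-23814 - 4*I*√13) = -7031/32771 + (23814 + 4*I*√13) = 780401563/32771 + 4*I*√13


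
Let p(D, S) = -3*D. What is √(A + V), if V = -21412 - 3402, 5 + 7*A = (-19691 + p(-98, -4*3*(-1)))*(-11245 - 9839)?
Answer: 3*√317949835/7 ≈ 7641.9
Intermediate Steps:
A = 408966343/7 (A = -5/7 + ((-19691 - 3*(-98))*(-11245 - 9839))/7 = -5/7 + ((-19691 + 294)*(-21084))/7 = -5/7 + (-19397*(-21084))/7 = -5/7 + (⅐)*408966348 = -5/7 + 58423764 = 408966343/7 ≈ 5.8424e+7)
V = -24814
√(A + V) = √(408966343/7 - 24814) = √(408792645/7) = 3*√317949835/7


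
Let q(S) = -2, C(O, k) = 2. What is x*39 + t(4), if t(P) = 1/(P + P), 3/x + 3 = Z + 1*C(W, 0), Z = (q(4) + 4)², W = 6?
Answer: 313/8 ≈ 39.125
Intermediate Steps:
Z = 4 (Z = (-2 + 4)² = 2² = 4)
x = 1 (x = 3/(-3 + (4 + 1*2)) = 3/(-3 + (4 + 2)) = 3/(-3 + 6) = 3/3 = 3*(⅓) = 1)
t(P) = 1/(2*P)
x*39 + t(4) = 1*39 + (½)/4 = 39 + (½)*(¼) = 39 + ⅛ = 313/8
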